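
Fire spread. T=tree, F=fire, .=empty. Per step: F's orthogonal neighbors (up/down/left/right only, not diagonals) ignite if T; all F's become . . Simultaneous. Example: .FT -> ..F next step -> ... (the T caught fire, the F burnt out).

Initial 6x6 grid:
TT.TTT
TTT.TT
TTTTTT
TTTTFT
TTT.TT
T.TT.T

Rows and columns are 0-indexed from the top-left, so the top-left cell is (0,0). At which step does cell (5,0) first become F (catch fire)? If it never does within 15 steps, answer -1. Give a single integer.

Step 1: cell (5,0)='T' (+4 fires, +1 burnt)
Step 2: cell (5,0)='T' (+5 fires, +4 burnt)
Step 3: cell (5,0)='T' (+6 fires, +5 burnt)
Step 4: cell (5,0)='T' (+7 fires, +6 burnt)
Step 5: cell (5,0)='T' (+4 fires, +7 burnt)
Step 6: cell (5,0)='F' (+3 fires, +4 burnt)
  -> target ignites at step 6
Step 7: cell (5,0)='.' (+1 fires, +3 burnt)
Step 8: cell (5,0)='.' (+0 fires, +1 burnt)
  fire out at step 8

6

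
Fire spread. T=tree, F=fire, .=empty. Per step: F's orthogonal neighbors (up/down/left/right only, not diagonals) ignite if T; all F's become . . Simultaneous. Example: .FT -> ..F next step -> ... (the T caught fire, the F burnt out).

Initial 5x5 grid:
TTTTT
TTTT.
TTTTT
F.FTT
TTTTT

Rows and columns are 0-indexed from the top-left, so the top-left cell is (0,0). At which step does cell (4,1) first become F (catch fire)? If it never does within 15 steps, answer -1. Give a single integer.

Step 1: cell (4,1)='T' (+5 fires, +2 burnt)
Step 2: cell (4,1)='F' (+7 fires, +5 burnt)
  -> target ignites at step 2
Step 3: cell (4,1)='.' (+6 fires, +7 burnt)
Step 4: cell (4,1)='.' (+2 fires, +6 burnt)
Step 5: cell (4,1)='.' (+1 fires, +2 burnt)
Step 6: cell (4,1)='.' (+0 fires, +1 burnt)
  fire out at step 6

2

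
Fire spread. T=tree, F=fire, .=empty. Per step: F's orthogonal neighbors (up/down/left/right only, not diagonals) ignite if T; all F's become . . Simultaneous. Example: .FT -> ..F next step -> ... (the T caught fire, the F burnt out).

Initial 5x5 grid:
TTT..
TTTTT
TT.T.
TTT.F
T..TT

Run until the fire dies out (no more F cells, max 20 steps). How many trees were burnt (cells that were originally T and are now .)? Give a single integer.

Step 1: +1 fires, +1 burnt (F count now 1)
Step 2: +1 fires, +1 burnt (F count now 1)
Step 3: +0 fires, +1 burnt (F count now 0)
Fire out after step 3
Initially T: 17, now '.': 10
Total burnt (originally-T cells now '.'): 2

Answer: 2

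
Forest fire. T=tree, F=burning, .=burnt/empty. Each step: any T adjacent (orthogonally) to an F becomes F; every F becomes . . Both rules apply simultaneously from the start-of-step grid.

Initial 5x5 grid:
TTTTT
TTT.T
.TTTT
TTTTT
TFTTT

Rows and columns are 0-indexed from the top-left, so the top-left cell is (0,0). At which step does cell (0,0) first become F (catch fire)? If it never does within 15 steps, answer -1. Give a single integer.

Step 1: cell (0,0)='T' (+3 fires, +1 burnt)
Step 2: cell (0,0)='T' (+4 fires, +3 burnt)
Step 3: cell (0,0)='T' (+4 fires, +4 burnt)
Step 4: cell (0,0)='T' (+5 fires, +4 burnt)
Step 5: cell (0,0)='F' (+3 fires, +5 burnt)
  -> target ignites at step 5
Step 6: cell (0,0)='.' (+2 fires, +3 burnt)
Step 7: cell (0,0)='.' (+1 fires, +2 burnt)
Step 8: cell (0,0)='.' (+0 fires, +1 burnt)
  fire out at step 8

5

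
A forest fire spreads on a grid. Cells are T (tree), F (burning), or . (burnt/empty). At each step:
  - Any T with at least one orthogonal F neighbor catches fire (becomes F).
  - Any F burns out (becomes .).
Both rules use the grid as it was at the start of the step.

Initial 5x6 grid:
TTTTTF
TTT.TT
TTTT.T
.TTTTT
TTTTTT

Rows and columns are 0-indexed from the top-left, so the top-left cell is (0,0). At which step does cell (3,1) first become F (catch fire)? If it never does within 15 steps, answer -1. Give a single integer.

Step 1: cell (3,1)='T' (+2 fires, +1 burnt)
Step 2: cell (3,1)='T' (+3 fires, +2 burnt)
Step 3: cell (3,1)='T' (+2 fires, +3 burnt)
Step 4: cell (3,1)='T' (+4 fires, +2 burnt)
Step 5: cell (3,1)='T' (+5 fires, +4 burnt)
Step 6: cell (3,1)='T' (+5 fires, +5 burnt)
Step 7: cell (3,1)='F' (+3 fires, +5 burnt)
  -> target ignites at step 7
Step 8: cell (3,1)='.' (+1 fires, +3 burnt)
Step 9: cell (3,1)='.' (+1 fires, +1 burnt)
Step 10: cell (3,1)='.' (+0 fires, +1 burnt)
  fire out at step 10

7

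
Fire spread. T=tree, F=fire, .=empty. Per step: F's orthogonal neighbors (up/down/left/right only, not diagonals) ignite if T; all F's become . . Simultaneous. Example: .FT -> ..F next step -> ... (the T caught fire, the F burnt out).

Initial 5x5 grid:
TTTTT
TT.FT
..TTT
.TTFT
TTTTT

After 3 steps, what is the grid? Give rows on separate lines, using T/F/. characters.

Step 1: 6 trees catch fire, 2 burn out
  TTTFT
  TT..F
  ..TFT
  .TF.F
  TTTFT
Step 2: 7 trees catch fire, 6 burn out
  TTF.F
  TT...
  ..F.F
  .F...
  TTF.F
Step 3: 2 trees catch fire, 7 burn out
  TF...
  TT...
  .....
  .....
  TF...

TF...
TT...
.....
.....
TF...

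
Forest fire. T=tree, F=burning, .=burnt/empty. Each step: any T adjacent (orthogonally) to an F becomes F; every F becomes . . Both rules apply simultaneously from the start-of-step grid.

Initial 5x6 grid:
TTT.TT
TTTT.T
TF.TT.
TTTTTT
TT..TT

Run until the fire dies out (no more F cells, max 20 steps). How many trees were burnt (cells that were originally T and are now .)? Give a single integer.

Step 1: +3 fires, +1 burnt (F count now 3)
Step 2: +6 fires, +3 burnt (F count now 6)
Step 3: +5 fires, +6 burnt (F count now 5)
Step 4: +2 fires, +5 burnt (F count now 2)
Step 5: +3 fires, +2 burnt (F count now 3)
Step 6: +1 fires, +3 burnt (F count now 1)
Step 7: +0 fires, +1 burnt (F count now 0)
Fire out after step 7
Initially T: 23, now '.': 27
Total burnt (originally-T cells now '.'): 20

Answer: 20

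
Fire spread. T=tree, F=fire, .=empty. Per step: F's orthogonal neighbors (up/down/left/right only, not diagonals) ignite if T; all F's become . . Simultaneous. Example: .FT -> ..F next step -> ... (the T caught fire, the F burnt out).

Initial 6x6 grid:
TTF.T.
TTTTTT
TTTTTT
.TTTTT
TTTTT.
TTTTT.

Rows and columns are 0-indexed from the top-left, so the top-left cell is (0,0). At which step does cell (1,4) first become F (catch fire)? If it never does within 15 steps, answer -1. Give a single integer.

Step 1: cell (1,4)='T' (+2 fires, +1 burnt)
Step 2: cell (1,4)='T' (+4 fires, +2 burnt)
Step 3: cell (1,4)='F' (+5 fires, +4 burnt)
  -> target ignites at step 3
Step 4: cell (1,4)='.' (+7 fires, +5 burnt)
Step 5: cell (1,4)='.' (+5 fires, +7 burnt)
Step 6: cell (1,4)='.' (+5 fires, +5 burnt)
Step 7: cell (1,4)='.' (+2 fires, +5 burnt)
Step 8: cell (1,4)='.' (+0 fires, +2 burnt)
  fire out at step 8

3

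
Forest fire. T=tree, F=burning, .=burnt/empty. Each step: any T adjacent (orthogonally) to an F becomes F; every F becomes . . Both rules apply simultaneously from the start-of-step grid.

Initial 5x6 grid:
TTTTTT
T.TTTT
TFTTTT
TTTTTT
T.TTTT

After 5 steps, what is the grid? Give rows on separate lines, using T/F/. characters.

Step 1: 3 trees catch fire, 1 burn out
  TTTTTT
  T.TTTT
  F.FTTT
  TFTTTT
  T.TTTT
Step 2: 5 trees catch fire, 3 burn out
  TTTTTT
  F.FTTT
  ...FTT
  F.FTTT
  T.TTTT
Step 3: 7 trees catch fire, 5 burn out
  FTFTTT
  ...FTT
  ....FT
  ...FTT
  F.FTTT
Step 4: 6 trees catch fire, 7 burn out
  .F.FTT
  ....FT
  .....F
  ....FT
  ...FTT
Step 5: 4 trees catch fire, 6 burn out
  ....FT
  .....F
  ......
  .....F
  ....FT

....FT
.....F
......
.....F
....FT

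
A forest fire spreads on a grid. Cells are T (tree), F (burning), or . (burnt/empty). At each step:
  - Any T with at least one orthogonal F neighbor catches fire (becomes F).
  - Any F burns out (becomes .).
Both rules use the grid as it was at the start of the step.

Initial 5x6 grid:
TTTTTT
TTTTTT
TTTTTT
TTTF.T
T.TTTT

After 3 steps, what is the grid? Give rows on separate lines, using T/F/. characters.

Step 1: 3 trees catch fire, 1 burn out
  TTTTTT
  TTTTTT
  TTTFTT
  TTF..T
  T.TFTT
Step 2: 6 trees catch fire, 3 burn out
  TTTTTT
  TTTFTT
  TTF.FT
  TF...T
  T.F.FT
Step 3: 7 trees catch fire, 6 burn out
  TTTFTT
  TTF.FT
  TF...F
  F....T
  T....F

TTTFTT
TTF.FT
TF...F
F....T
T....F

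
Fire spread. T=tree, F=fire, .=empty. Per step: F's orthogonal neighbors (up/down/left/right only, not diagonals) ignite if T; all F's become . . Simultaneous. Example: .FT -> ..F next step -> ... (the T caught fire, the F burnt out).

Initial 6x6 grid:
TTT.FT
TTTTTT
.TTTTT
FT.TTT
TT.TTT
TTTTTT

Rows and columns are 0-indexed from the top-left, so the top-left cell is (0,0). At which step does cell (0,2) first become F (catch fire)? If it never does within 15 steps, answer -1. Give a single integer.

Step 1: cell (0,2)='T' (+4 fires, +2 burnt)
Step 2: cell (0,2)='T' (+6 fires, +4 burnt)
Step 3: cell (0,2)='T' (+7 fires, +6 burnt)
Step 4: cell (0,2)='F' (+7 fires, +7 burnt)
  -> target ignites at step 4
Step 5: cell (0,2)='.' (+5 fires, +7 burnt)
Step 6: cell (0,2)='.' (+1 fires, +5 burnt)
Step 7: cell (0,2)='.' (+0 fires, +1 burnt)
  fire out at step 7

4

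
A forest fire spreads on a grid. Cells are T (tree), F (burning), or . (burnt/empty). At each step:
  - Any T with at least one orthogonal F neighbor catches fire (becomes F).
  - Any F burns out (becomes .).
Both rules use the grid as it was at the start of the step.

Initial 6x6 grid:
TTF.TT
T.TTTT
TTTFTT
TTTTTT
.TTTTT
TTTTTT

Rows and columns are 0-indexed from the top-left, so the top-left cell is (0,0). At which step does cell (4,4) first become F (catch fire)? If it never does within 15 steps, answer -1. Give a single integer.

Step 1: cell (4,4)='T' (+6 fires, +2 burnt)
Step 2: cell (4,4)='T' (+7 fires, +6 burnt)
Step 3: cell (4,4)='F' (+9 fires, +7 burnt)
  -> target ignites at step 3
Step 4: cell (4,4)='.' (+6 fires, +9 burnt)
Step 5: cell (4,4)='.' (+2 fires, +6 burnt)
Step 6: cell (4,4)='.' (+1 fires, +2 burnt)
Step 7: cell (4,4)='.' (+0 fires, +1 burnt)
  fire out at step 7

3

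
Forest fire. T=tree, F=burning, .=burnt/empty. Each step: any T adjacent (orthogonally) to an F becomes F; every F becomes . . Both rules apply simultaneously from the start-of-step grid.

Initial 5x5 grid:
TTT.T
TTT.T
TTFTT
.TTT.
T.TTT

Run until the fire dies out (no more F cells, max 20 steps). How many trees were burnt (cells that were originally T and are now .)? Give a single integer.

Step 1: +4 fires, +1 burnt (F count now 4)
Step 2: +7 fires, +4 burnt (F count now 7)
Step 3: +4 fires, +7 burnt (F count now 4)
Step 4: +3 fires, +4 burnt (F count now 3)
Step 5: +0 fires, +3 burnt (F count now 0)
Fire out after step 5
Initially T: 19, now '.': 24
Total burnt (originally-T cells now '.'): 18

Answer: 18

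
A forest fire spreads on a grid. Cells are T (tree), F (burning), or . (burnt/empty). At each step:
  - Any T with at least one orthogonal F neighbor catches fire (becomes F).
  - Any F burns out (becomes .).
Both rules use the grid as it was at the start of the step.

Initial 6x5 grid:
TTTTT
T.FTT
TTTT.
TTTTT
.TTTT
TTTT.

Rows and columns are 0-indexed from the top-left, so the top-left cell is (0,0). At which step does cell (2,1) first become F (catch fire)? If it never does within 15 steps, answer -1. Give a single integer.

Step 1: cell (2,1)='T' (+3 fires, +1 burnt)
Step 2: cell (2,1)='F' (+6 fires, +3 burnt)
  -> target ignites at step 2
Step 3: cell (2,1)='.' (+6 fires, +6 burnt)
Step 4: cell (2,1)='.' (+6 fires, +6 burnt)
Step 5: cell (2,1)='.' (+3 fires, +6 burnt)
Step 6: cell (2,1)='.' (+1 fires, +3 burnt)
Step 7: cell (2,1)='.' (+0 fires, +1 burnt)
  fire out at step 7

2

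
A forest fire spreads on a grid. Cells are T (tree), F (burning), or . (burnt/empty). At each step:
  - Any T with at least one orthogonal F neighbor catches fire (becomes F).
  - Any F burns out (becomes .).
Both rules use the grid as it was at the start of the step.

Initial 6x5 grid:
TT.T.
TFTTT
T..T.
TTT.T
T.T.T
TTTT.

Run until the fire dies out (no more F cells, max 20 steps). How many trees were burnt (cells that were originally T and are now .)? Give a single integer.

Answer: 18

Derivation:
Step 1: +3 fires, +1 burnt (F count now 3)
Step 2: +3 fires, +3 burnt (F count now 3)
Step 3: +4 fires, +3 burnt (F count now 4)
Step 4: +2 fires, +4 burnt (F count now 2)
Step 5: +2 fires, +2 burnt (F count now 2)
Step 6: +2 fires, +2 burnt (F count now 2)
Step 7: +1 fires, +2 burnt (F count now 1)
Step 8: +1 fires, +1 burnt (F count now 1)
Step 9: +0 fires, +1 burnt (F count now 0)
Fire out after step 9
Initially T: 20, now '.': 28
Total burnt (originally-T cells now '.'): 18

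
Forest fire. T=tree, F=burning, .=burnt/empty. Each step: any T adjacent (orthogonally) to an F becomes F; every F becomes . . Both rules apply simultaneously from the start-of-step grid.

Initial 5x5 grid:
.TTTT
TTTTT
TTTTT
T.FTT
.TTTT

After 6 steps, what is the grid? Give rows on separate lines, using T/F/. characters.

Step 1: 3 trees catch fire, 1 burn out
  .TTTT
  TTTTT
  TTFTT
  T..FT
  .TFTT
Step 2: 6 trees catch fire, 3 burn out
  .TTTT
  TTFTT
  TF.FT
  T...F
  .F.FT
Step 3: 6 trees catch fire, 6 burn out
  .TFTT
  TF.FT
  F...F
  T....
  ....F
Step 4: 5 trees catch fire, 6 burn out
  .F.FT
  F...F
  .....
  F....
  .....
Step 5: 1 trees catch fire, 5 burn out
  ....F
  .....
  .....
  .....
  .....
Step 6: 0 trees catch fire, 1 burn out
  .....
  .....
  .....
  .....
  .....

.....
.....
.....
.....
.....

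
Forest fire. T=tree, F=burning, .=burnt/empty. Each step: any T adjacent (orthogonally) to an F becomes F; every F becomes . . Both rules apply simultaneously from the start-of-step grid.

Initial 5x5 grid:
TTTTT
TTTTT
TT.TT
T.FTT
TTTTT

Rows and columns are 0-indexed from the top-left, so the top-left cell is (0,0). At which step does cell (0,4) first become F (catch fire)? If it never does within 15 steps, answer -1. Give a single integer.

Step 1: cell (0,4)='T' (+2 fires, +1 burnt)
Step 2: cell (0,4)='T' (+4 fires, +2 burnt)
Step 3: cell (0,4)='T' (+4 fires, +4 burnt)
Step 4: cell (0,4)='T' (+4 fires, +4 burnt)
Step 5: cell (0,4)='F' (+4 fires, +4 burnt)
  -> target ignites at step 5
Step 6: cell (0,4)='.' (+3 fires, +4 burnt)
Step 7: cell (0,4)='.' (+1 fires, +3 burnt)
Step 8: cell (0,4)='.' (+0 fires, +1 burnt)
  fire out at step 8

5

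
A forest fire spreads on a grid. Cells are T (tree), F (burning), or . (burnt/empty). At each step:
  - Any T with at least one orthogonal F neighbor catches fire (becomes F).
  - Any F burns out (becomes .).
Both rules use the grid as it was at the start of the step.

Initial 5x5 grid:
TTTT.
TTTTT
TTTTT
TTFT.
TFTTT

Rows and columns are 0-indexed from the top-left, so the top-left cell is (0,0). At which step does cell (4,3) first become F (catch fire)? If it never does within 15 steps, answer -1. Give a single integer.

Step 1: cell (4,3)='T' (+5 fires, +2 burnt)
Step 2: cell (4,3)='F' (+5 fires, +5 burnt)
  -> target ignites at step 2
Step 3: cell (4,3)='.' (+6 fires, +5 burnt)
Step 4: cell (4,3)='.' (+4 fires, +6 burnt)
Step 5: cell (4,3)='.' (+1 fires, +4 burnt)
Step 6: cell (4,3)='.' (+0 fires, +1 burnt)
  fire out at step 6

2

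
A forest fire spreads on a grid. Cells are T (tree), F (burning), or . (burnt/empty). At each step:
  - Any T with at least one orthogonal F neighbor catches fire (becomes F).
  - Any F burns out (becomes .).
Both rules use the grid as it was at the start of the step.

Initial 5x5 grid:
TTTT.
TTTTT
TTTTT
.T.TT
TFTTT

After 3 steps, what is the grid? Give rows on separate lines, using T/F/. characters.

Step 1: 3 trees catch fire, 1 burn out
  TTTT.
  TTTTT
  TTTTT
  .F.TT
  F.FTT
Step 2: 2 trees catch fire, 3 burn out
  TTTT.
  TTTTT
  TFTTT
  ...TT
  ...FT
Step 3: 5 trees catch fire, 2 burn out
  TTTT.
  TFTTT
  F.FTT
  ...FT
  ....F

TTTT.
TFTTT
F.FTT
...FT
....F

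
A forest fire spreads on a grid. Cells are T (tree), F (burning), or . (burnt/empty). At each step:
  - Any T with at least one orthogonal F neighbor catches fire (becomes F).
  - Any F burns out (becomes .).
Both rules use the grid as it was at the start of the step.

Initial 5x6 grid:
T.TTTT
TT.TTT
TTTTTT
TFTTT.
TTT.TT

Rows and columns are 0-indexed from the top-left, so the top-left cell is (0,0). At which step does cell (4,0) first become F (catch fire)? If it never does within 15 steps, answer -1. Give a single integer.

Step 1: cell (4,0)='T' (+4 fires, +1 burnt)
Step 2: cell (4,0)='F' (+6 fires, +4 burnt)
  -> target ignites at step 2
Step 3: cell (4,0)='.' (+3 fires, +6 burnt)
Step 4: cell (4,0)='.' (+4 fires, +3 burnt)
Step 5: cell (4,0)='.' (+4 fires, +4 burnt)
Step 6: cell (4,0)='.' (+3 fires, +4 burnt)
Step 7: cell (4,0)='.' (+1 fires, +3 burnt)
Step 8: cell (4,0)='.' (+0 fires, +1 burnt)
  fire out at step 8

2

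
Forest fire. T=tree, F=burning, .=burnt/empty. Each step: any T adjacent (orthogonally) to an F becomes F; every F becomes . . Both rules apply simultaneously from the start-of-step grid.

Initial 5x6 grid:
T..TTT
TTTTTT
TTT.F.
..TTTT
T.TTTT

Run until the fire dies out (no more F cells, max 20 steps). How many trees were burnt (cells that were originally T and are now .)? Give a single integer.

Step 1: +2 fires, +1 burnt (F count now 2)
Step 2: +6 fires, +2 burnt (F count now 6)
Step 3: +6 fires, +6 burnt (F count now 6)
Step 4: +3 fires, +6 burnt (F count now 3)
Step 5: +2 fires, +3 burnt (F count now 2)
Step 6: +2 fires, +2 burnt (F count now 2)
Step 7: +0 fires, +2 burnt (F count now 0)
Fire out after step 7
Initially T: 22, now '.': 29
Total burnt (originally-T cells now '.'): 21

Answer: 21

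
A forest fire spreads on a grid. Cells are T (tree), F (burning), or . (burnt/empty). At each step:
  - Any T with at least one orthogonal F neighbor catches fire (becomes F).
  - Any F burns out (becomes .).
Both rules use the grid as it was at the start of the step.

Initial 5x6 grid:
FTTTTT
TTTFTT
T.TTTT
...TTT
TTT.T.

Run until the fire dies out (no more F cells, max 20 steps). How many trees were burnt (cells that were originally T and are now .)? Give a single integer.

Step 1: +6 fires, +2 burnt (F count now 6)
Step 2: +8 fires, +6 burnt (F count now 8)
Step 3: +3 fires, +8 burnt (F count now 3)
Step 4: +2 fires, +3 burnt (F count now 2)
Step 5: +0 fires, +2 burnt (F count now 0)
Fire out after step 5
Initially T: 22, now '.': 27
Total burnt (originally-T cells now '.'): 19

Answer: 19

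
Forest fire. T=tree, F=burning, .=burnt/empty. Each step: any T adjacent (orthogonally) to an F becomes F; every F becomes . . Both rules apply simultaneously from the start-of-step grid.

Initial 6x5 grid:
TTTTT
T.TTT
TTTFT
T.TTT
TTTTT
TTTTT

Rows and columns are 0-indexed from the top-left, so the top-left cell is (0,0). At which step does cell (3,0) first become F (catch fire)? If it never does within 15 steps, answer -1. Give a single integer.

Step 1: cell (3,0)='T' (+4 fires, +1 burnt)
Step 2: cell (3,0)='T' (+7 fires, +4 burnt)
Step 3: cell (3,0)='T' (+6 fires, +7 burnt)
Step 4: cell (3,0)='F' (+6 fires, +6 burnt)
  -> target ignites at step 4
Step 5: cell (3,0)='.' (+3 fires, +6 burnt)
Step 6: cell (3,0)='.' (+1 fires, +3 burnt)
Step 7: cell (3,0)='.' (+0 fires, +1 burnt)
  fire out at step 7

4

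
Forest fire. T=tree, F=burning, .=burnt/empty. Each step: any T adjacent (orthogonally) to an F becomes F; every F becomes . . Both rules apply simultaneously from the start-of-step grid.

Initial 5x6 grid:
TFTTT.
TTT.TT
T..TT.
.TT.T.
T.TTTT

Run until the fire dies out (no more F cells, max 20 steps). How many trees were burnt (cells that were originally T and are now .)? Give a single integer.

Answer: 19

Derivation:
Step 1: +3 fires, +1 burnt (F count now 3)
Step 2: +3 fires, +3 burnt (F count now 3)
Step 3: +2 fires, +3 burnt (F count now 2)
Step 4: +1 fires, +2 burnt (F count now 1)
Step 5: +2 fires, +1 burnt (F count now 2)
Step 6: +2 fires, +2 burnt (F count now 2)
Step 7: +1 fires, +2 burnt (F count now 1)
Step 8: +2 fires, +1 burnt (F count now 2)
Step 9: +1 fires, +2 burnt (F count now 1)
Step 10: +1 fires, +1 burnt (F count now 1)
Step 11: +1 fires, +1 burnt (F count now 1)
Step 12: +0 fires, +1 burnt (F count now 0)
Fire out after step 12
Initially T: 20, now '.': 29
Total burnt (originally-T cells now '.'): 19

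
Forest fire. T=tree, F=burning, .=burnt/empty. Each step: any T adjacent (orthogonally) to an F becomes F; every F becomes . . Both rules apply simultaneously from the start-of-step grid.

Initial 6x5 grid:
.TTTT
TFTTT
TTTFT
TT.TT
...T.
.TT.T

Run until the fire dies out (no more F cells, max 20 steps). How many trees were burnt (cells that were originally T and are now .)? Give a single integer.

Step 1: +8 fires, +2 burnt (F count now 8)
Step 2: +7 fires, +8 burnt (F count now 7)
Step 3: +2 fires, +7 burnt (F count now 2)
Step 4: +0 fires, +2 burnt (F count now 0)
Fire out after step 4
Initially T: 20, now '.': 27
Total burnt (originally-T cells now '.'): 17

Answer: 17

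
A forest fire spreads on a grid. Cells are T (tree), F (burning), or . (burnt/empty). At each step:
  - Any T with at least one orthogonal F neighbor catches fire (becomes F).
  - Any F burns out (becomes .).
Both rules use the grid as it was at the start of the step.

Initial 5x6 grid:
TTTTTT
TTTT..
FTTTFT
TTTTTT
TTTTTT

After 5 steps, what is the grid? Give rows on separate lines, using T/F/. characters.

Step 1: 6 trees catch fire, 2 burn out
  TTTTTT
  FTTT..
  .FTF.F
  FTTTFT
  TTTTTT
Step 2: 9 trees catch fire, 6 burn out
  FTTTTT
  .FTF..
  ..F...
  .FTF.F
  FTTTFT
Step 3: 7 trees catch fire, 9 burn out
  .FTFTT
  ..F...
  ......
  ..F...
  .FTF.F
Step 4: 3 trees catch fire, 7 burn out
  ..F.FT
  ......
  ......
  ......
  ..F...
Step 5: 1 trees catch fire, 3 burn out
  .....F
  ......
  ......
  ......
  ......

.....F
......
......
......
......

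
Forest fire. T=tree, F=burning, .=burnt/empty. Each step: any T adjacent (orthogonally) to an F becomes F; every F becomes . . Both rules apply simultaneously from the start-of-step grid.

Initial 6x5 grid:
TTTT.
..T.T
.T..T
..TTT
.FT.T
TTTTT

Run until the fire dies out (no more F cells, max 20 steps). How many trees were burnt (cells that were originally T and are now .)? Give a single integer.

Answer: 12

Derivation:
Step 1: +2 fires, +1 burnt (F count now 2)
Step 2: +3 fires, +2 burnt (F count now 3)
Step 3: +2 fires, +3 burnt (F count now 2)
Step 4: +2 fires, +2 burnt (F count now 2)
Step 5: +2 fires, +2 burnt (F count now 2)
Step 6: +1 fires, +2 burnt (F count now 1)
Step 7: +0 fires, +1 burnt (F count now 0)
Fire out after step 7
Initially T: 18, now '.': 24
Total burnt (originally-T cells now '.'): 12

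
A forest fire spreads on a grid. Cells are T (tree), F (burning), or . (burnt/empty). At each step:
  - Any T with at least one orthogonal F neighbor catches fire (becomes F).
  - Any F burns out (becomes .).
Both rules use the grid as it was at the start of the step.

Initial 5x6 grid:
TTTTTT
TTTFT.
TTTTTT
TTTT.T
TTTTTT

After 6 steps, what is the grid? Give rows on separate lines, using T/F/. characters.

Step 1: 4 trees catch fire, 1 burn out
  TTTFTT
  TTF.F.
  TTTFTT
  TTTT.T
  TTTTTT
Step 2: 6 trees catch fire, 4 burn out
  TTF.FT
  TF....
  TTF.FT
  TTTF.T
  TTTTTT
Step 3: 7 trees catch fire, 6 burn out
  TF...F
  F.....
  TF...F
  TTF..T
  TTTFTT
Step 4: 6 trees catch fire, 7 burn out
  F.....
  ......
  F.....
  TF...F
  TTF.FT
Step 5: 3 trees catch fire, 6 burn out
  ......
  ......
  ......
  F.....
  TF...F
Step 6: 1 trees catch fire, 3 burn out
  ......
  ......
  ......
  ......
  F.....

......
......
......
......
F.....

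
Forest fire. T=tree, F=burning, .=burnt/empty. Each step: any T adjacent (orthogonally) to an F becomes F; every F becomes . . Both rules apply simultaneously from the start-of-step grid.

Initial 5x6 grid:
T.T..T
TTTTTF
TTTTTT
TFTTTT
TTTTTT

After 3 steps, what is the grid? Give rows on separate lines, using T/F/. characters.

Step 1: 7 trees catch fire, 2 burn out
  T.T..F
  TTTTF.
  TFTTTF
  F.FTTT
  TFTTTT
Step 2: 9 trees catch fire, 7 burn out
  T.T...
  TFTF..
  F.FTF.
  ...FTF
  F.FTTT
Step 3: 6 trees catch fire, 9 burn out
  T.T...
  F.F...
  ...F..
  ....F.
  ...FTF

T.T...
F.F...
...F..
....F.
...FTF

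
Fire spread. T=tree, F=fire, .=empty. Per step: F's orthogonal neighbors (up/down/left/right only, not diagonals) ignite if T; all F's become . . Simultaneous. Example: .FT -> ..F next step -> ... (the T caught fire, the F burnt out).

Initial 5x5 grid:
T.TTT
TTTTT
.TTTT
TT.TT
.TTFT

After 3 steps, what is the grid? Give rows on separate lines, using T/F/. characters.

Step 1: 3 trees catch fire, 1 burn out
  T.TTT
  TTTTT
  .TTTT
  TT.FT
  .TF.F
Step 2: 3 trees catch fire, 3 burn out
  T.TTT
  TTTTT
  .TTFT
  TT..F
  .F...
Step 3: 4 trees catch fire, 3 burn out
  T.TTT
  TTTFT
  .TF.F
  TF...
  .....

T.TTT
TTTFT
.TF.F
TF...
.....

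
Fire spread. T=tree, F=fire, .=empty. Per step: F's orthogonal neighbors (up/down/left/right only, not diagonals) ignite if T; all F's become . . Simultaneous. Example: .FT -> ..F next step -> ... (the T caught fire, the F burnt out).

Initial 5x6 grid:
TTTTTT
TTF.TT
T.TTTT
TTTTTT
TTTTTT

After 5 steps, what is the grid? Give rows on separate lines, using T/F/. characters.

Step 1: 3 trees catch fire, 1 burn out
  TTFTTT
  TF..TT
  T.FTTT
  TTTTTT
  TTTTTT
Step 2: 5 trees catch fire, 3 burn out
  TF.FTT
  F...TT
  T..FTT
  TTFTTT
  TTTTTT
Step 3: 7 trees catch fire, 5 burn out
  F...FT
  ....TT
  F...FT
  TF.FTT
  TTFTTT
Step 4: 7 trees catch fire, 7 burn out
  .....F
  ....FT
  .....F
  F...FT
  TF.FTT
Step 5: 4 trees catch fire, 7 burn out
  ......
  .....F
  ......
  .....F
  F...FT

......
.....F
......
.....F
F...FT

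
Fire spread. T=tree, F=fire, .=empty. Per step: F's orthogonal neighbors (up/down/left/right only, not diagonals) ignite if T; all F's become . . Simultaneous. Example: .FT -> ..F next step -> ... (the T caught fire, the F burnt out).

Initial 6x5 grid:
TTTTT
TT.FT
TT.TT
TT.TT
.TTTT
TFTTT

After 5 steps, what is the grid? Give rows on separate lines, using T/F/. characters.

Step 1: 6 trees catch fire, 2 burn out
  TTTFT
  TT..F
  TT.FT
  TT.TT
  .FTTT
  F.FTT
Step 2: 7 trees catch fire, 6 burn out
  TTF.F
  TT...
  TT..F
  TF.FT
  ..FTT
  ...FT
Step 3: 6 trees catch fire, 7 burn out
  TF...
  TT...
  TF...
  F...F
  ...FT
  ....F
Step 4: 4 trees catch fire, 6 burn out
  F....
  TF...
  F....
  .....
  ....F
  .....
Step 5: 1 trees catch fire, 4 burn out
  .....
  F....
  .....
  .....
  .....
  .....

.....
F....
.....
.....
.....
.....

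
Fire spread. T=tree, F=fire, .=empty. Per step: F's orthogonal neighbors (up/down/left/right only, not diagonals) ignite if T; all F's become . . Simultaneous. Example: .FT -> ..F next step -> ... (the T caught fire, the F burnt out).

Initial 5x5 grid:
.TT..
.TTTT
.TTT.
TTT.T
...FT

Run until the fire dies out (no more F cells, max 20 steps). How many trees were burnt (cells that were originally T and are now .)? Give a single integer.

Answer: 2

Derivation:
Step 1: +1 fires, +1 burnt (F count now 1)
Step 2: +1 fires, +1 burnt (F count now 1)
Step 3: +0 fires, +1 burnt (F count now 0)
Fire out after step 3
Initially T: 14, now '.': 13
Total burnt (originally-T cells now '.'): 2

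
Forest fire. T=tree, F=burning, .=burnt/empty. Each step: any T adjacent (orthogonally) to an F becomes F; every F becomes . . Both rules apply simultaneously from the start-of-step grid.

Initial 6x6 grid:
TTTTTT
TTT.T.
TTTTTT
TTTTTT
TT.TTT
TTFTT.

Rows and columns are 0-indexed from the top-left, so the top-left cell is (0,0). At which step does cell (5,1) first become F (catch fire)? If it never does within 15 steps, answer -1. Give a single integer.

Step 1: cell (5,1)='F' (+2 fires, +1 burnt)
  -> target ignites at step 1
Step 2: cell (5,1)='.' (+4 fires, +2 burnt)
Step 3: cell (5,1)='.' (+4 fires, +4 burnt)
Step 4: cell (5,1)='.' (+6 fires, +4 burnt)
Step 5: cell (5,1)='.' (+5 fires, +6 burnt)
Step 6: cell (5,1)='.' (+5 fires, +5 burnt)
Step 7: cell (5,1)='.' (+3 fires, +5 burnt)
Step 8: cell (5,1)='.' (+2 fires, +3 burnt)
Step 9: cell (5,1)='.' (+0 fires, +2 burnt)
  fire out at step 9

1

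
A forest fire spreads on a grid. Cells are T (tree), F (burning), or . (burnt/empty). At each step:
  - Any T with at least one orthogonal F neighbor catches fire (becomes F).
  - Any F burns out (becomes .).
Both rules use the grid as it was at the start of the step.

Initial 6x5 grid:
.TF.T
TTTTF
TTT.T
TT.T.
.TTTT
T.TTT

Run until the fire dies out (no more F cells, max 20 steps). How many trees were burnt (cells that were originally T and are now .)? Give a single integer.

Step 1: +5 fires, +2 burnt (F count now 5)
Step 2: +2 fires, +5 burnt (F count now 2)
Step 3: +2 fires, +2 burnt (F count now 2)
Step 4: +2 fires, +2 burnt (F count now 2)
Step 5: +2 fires, +2 burnt (F count now 2)
Step 6: +1 fires, +2 burnt (F count now 1)
Step 7: +2 fires, +1 burnt (F count now 2)
Step 8: +3 fires, +2 burnt (F count now 3)
Step 9: +1 fires, +3 burnt (F count now 1)
Step 10: +0 fires, +1 burnt (F count now 0)
Fire out after step 10
Initially T: 21, now '.': 29
Total burnt (originally-T cells now '.'): 20

Answer: 20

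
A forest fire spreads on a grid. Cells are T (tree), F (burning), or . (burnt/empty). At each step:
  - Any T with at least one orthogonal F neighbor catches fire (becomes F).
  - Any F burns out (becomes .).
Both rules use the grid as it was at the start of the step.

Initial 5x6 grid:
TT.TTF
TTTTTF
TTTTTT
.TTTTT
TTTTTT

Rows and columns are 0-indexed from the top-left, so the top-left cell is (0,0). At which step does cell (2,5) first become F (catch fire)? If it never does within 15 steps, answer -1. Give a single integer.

Step 1: cell (2,5)='F' (+3 fires, +2 burnt)
  -> target ignites at step 1
Step 2: cell (2,5)='.' (+4 fires, +3 burnt)
Step 3: cell (2,5)='.' (+4 fires, +4 burnt)
Step 4: cell (2,5)='.' (+4 fires, +4 burnt)
Step 5: cell (2,5)='.' (+5 fires, +4 burnt)
Step 6: cell (2,5)='.' (+4 fires, +5 burnt)
Step 7: cell (2,5)='.' (+1 fires, +4 burnt)
Step 8: cell (2,5)='.' (+1 fires, +1 burnt)
Step 9: cell (2,5)='.' (+0 fires, +1 burnt)
  fire out at step 9

1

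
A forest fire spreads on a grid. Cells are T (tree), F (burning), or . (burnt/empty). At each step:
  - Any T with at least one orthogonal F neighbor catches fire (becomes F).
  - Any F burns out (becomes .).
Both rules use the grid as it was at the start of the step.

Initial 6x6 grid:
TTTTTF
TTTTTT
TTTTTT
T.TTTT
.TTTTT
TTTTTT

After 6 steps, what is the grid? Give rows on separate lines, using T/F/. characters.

Step 1: 2 trees catch fire, 1 burn out
  TTTTF.
  TTTTTF
  TTTTTT
  T.TTTT
  .TTTTT
  TTTTTT
Step 2: 3 trees catch fire, 2 burn out
  TTTF..
  TTTTF.
  TTTTTF
  T.TTTT
  .TTTTT
  TTTTTT
Step 3: 4 trees catch fire, 3 burn out
  TTF...
  TTTF..
  TTTTF.
  T.TTTF
  .TTTTT
  TTTTTT
Step 4: 5 trees catch fire, 4 burn out
  TF....
  TTF...
  TTTF..
  T.TTF.
  .TTTTF
  TTTTTT
Step 5: 6 trees catch fire, 5 burn out
  F.....
  TF....
  TTF...
  T.TF..
  .TTTF.
  TTTTTF
Step 6: 5 trees catch fire, 6 burn out
  ......
  F.....
  TF....
  T.F...
  .TTF..
  TTTTF.

......
F.....
TF....
T.F...
.TTF..
TTTTF.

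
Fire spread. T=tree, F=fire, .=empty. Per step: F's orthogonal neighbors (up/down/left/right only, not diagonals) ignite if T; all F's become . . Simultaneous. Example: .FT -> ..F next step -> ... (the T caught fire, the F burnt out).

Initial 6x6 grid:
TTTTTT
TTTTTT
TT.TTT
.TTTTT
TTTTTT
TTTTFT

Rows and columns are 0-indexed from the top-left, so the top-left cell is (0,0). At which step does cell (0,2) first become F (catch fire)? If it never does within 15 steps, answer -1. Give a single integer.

Step 1: cell (0,2)='T' (+3 fires, +1 burnt)
Step 2: cell (0,2)='T' (+4 fires, +3 burnt)
Step 3: cell (0,2)='T' (+5 fires, +4 burnt)
Step 4: cell (0,2)='T' (+6 fires, +5 burnt)
Step 5: cell (0,2)='T' (+5 fires, +6 burnt)
Step 6: cell (0,2)='T' (+4 fires, +5 burnt)
Step 7: cell (0,2)='F' (+3 fires, +4 burnt)
  -> target ignites at step 7
Step 8: cell (0,2)='.' (+2 fires, +3 burnt)
Step 9: cell (0,2)='.' (+1 fires, +2 burnt)
Step 10: cell (0,2)='.' (+0 fires, +1 burnt)
  fire out at step 10

7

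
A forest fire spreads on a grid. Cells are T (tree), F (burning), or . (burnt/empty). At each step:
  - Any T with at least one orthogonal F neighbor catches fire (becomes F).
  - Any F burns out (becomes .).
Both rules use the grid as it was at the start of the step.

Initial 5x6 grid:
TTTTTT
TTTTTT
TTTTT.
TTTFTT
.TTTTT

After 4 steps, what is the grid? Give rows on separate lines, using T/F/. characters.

Step 1: 4 trees catch fire, 1 burn out
  TTTTTT
  TTTTTT
  TTTFT.
  TTF.FT
  .TTFTT
Step 2: 7 trees catch fire, 4 burn out
  TTTTTT
  TTTFTT
  TTF.F.
  TF...F
  .TF.FT
Step 3: 7 trees catch fire, 7 burn out
  TTTFTT
  TTF.FT
  TF....
  F.....
  .F...F
Step 4: 5 trees catch fire, 7 burn out
  TTF.FT
  TF...F
  F.....
  ......
  ......

TTF.FT
TF...F
F.....
......
......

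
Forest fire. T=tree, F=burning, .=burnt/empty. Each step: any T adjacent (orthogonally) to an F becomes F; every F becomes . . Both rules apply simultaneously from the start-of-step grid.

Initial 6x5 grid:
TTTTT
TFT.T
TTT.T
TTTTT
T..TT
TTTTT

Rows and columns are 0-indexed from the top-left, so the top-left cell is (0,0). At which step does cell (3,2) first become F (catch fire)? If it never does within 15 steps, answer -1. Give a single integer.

Step 1: cell (3,2)='T' (+4 fires, +1 burnt)
Step 2: cell (3,2)='T' (+5 fires, +4 burnt)
Step 3: cell (3,2)='F' (+3 fires, +5 burnt)
  -> target ignites at step 3
Step 4: cell (3,2)='.' (+3 fires, +3 burnt)
Step 5: cell (3,2)='.' (+4 fires, +3 burnt)
Step 6: cell (3,2)='.' (+4 fires, +4 burnt)
Step 7: cell (3,2)='.' (+2 fires, +4 burnt)
Step 8: cell (3,2)='.' (+0 fires, +2 burnt)
  fire out at step 8

3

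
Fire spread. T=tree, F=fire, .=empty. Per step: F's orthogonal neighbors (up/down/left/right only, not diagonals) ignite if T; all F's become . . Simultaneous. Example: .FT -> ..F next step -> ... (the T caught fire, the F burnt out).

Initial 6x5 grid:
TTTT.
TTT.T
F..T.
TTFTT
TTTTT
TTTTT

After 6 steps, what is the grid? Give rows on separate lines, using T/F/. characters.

Step 1: 5 trees catch fire, 2 burn out
  TTTT.
  FTT.T
  ...T.
  FF.FT
  TTFTT
  TTTTT
Step 2: 8 trees catch fire, 5 burn out
  FTTT.
  .FT.T
  ...F.
  ....F
  FF.FT
  TTFTT
Step 3: 6 trees catch fire, 8 burn out
  .FTT.
  ..F.T
  .....
  .....
  ....F
  FF.FT
Step 4: 2 trees catch fire, 6 burn out
  ..FT.
  ....T
  .....
  .....
  .....
  ....F
Step 5: 1 trees catch fire, 2 burn out
  ...F.
  ....T
  .....
  .....
  .....
  .....
Step 6: 0 trees catch fire, 1 burn out
  .....
  ....T
  .....
  .....
  .....
  .....

.....
....T
.....
.....
.....
.....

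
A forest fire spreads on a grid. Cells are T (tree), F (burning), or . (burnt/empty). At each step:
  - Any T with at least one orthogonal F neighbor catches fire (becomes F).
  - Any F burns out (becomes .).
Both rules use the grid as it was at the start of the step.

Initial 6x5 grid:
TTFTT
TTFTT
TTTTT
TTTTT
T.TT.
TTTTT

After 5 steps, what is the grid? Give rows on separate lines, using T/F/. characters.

Step 1: 5 trees catch fire, 2 burn out
  TF.FT
  TF.FT
  TTFTT
  TTTTT
  T.TT.
  TTTTT
Step 2: 7 trees catch fire, 5 burn out
  F...F
  F...F
  TF.FT
  TTFTT
  T.TT.
  TTTTT
Step 3: 5 trees catch fire, 7 burn out
  .....
  .....
  F...F
  TF.FT
  T.FT.
  TTTTT
Step 4: 4 trees catch fire, 5 burn out
  .....
  .....
  .....
  F...F
  T..F.
  TTFTT
Step 5: 3 trees catch fire, 4 burn out
  .....
  .....
  .....
  .....
  F....
  TF.FT

.....
.....
.....
.....
F....
TF.FT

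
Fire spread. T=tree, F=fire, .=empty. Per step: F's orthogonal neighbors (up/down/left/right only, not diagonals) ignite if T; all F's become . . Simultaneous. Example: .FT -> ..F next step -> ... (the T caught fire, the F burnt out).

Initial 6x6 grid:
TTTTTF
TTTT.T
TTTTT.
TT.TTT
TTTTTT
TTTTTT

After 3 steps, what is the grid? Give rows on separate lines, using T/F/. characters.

Step 1: 2 trees catch fire, 1 burn out
  TTTTF.
  TTTT.F
  TTTTT.
  TT.TTT
  TTTTTT
  TTTTTT
Step 2: 1 trees catch fire, 2 burn out
  TTTF..
  TTTT..
  TTTTT.
  TT.TTT
  TTTTTT
  TTTTTT
Step 3: 2 trees catch fire, 1 burn out
  TTF...
  TTTF..
  TTTTT.
  TT.TTT
  TTTTTT
  TTTTTT

TTF...
TTTF..
TTTTT.
TT.TTT
TTTTTT
TTTTTT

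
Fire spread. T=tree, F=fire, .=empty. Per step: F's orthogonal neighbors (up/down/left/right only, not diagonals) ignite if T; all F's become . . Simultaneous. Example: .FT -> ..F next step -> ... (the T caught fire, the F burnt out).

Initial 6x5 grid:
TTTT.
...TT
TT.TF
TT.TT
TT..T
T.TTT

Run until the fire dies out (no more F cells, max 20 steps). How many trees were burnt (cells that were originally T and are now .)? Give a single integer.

Answer: 13

Derivation:
Step 1: +3 fires, +1 burnt (F count now 3)
Step 2: +3 fires, +3 burnt (F count now 3)
Step 3: +2 fires, +3 burnt (F count now 2)
Step 4: +2 fires, +2 burnt (F count now 2)
Step 5: +2 fires, +2 burnt (F count now 2)
Step 6: +1 fires, +2 burnt (F count now 1)
Step 7: +0 fires, +1 burnt (F count now 0)
Fire out after step 7
Initially T: 20, now '.': 23
Total burnt (originally-T cells now '.'): 13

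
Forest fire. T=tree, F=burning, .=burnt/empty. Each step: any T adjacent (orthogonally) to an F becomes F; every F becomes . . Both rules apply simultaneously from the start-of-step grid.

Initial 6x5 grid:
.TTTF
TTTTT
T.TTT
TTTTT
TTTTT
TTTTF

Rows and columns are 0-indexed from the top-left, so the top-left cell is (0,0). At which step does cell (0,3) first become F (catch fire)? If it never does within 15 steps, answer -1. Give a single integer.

Step 1: cell (0,3)='F' (+4 fires, +2 burnt)
  -> target ignites at step 1
Step 2: cell (0,3)='.' (+6 fires, +4 burnt)
Step 3: cell (0,3)='.' (+6 fires, +6 burnt)
Step 4: cell (0,3)='.' (+5 fires, +6 burnt)
Step 5: cell (0,3)='.' (+3 fires, +5 burnt)
Step 6: cell (0,3)='.' (+2 fires, +3 burnt)
Step 7: cell (0,3)='.' (+0 fires, +2 burnt)
  fire out at step 7

1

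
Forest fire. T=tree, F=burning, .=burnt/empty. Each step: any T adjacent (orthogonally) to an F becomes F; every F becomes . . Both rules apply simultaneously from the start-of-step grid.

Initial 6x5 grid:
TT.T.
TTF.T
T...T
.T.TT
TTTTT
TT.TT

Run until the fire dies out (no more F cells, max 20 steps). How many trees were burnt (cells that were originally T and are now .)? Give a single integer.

Step 1: +1 fires, +1 burnt (F count now 1)
Step 2: +2 fires, +1 burnt (F count now 2)
Step 3: +2 fires, +2 burnt (F count now 2)
Step 4: +0 fires, +2 burnt (F count now 0)
Fire out after step 4
Initially T: 20, now '.': 15
Total burnt (originally-T cells now '.'): 5

Answer: 5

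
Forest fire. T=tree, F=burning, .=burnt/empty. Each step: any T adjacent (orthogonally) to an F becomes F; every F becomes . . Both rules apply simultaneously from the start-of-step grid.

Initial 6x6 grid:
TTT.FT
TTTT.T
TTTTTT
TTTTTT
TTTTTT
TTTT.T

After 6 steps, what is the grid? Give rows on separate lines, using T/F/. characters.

Step 1: 1 trees catch fire, 1 burn out
  TTT..F
  TTTT.T
  TTTTTT
  TTTTTT
  TTTTTT
  TTTT.T
Step 2: 1 trees catch fire, 1 burn out
  TTT...
  TTTT.F
  TTTTTT
  TTTTTT
  TTTTTT
  TTTT.T
Step 3: 1 trees catch fire, 1 burn out
  TTT...
  TTTT..
  TTTTTF
  TTTTTT
  TTTTTT
  TTTT.T
Step 4: 2 trees catch fire, 1 burn out
  TTT...
  TTTT..
  TTTTF.
  TTTTTF
  TTTTTT
  TTTT.T
Step 5: 3 trees catch fire, 2 burn out
  TTT...
  TTTT..
  TTTF..
  TTTTF.
  TTTTTF
  TTTT.T
Step 6: 5 trees catch fire, 3 burn out
  TTT...
  TTTF..
  TTF...
  TTTF..
  TTTTF.
  TTTT.F

TTT...
TTTF..
TTF...
TTTF..
TTTTF.
TTTT.F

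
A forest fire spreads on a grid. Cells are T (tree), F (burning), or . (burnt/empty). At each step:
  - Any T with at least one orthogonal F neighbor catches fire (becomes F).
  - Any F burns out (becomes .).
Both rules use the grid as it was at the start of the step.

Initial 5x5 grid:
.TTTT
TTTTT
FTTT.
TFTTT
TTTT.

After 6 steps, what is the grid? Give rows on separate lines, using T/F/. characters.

Step 1: 5 trees catch fire, 2 burn out
  .TTTT
  FTTTT
  .FTT.
  F.FTT
  TFTT.
Step 2: 5 trees catch fire, 5 burn out
  .TTTT
  .FTTT
  ..FT.
  ...FT
  F.FT.
Step 3: 5 trees catch fire, 5 burn out
  .FTTT
  ..FTT
  ...F.
  ....F
  ...F.
Step 4: 2 trees catch fire, 5 burn out
  ..FTT
  ...FT
  .....
  .....
  .....
Step 5: 2 trees catch fire, 2 burn out
  ...FT
  ....F
  .....
  .....
  .....
Step 6: 1 trees catch fire, 2 burn out
  ....F
  .....
  .....
  .....
  .....

....F
.....
.....
.....
.....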